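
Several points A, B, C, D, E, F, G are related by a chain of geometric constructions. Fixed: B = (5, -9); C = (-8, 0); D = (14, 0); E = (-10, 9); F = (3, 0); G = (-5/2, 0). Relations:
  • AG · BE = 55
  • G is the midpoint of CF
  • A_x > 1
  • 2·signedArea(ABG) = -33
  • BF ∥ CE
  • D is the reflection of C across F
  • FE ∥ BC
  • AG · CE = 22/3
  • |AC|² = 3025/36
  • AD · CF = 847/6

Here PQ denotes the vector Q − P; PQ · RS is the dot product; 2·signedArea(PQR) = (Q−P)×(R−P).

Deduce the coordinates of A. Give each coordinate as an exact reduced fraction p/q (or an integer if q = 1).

A = (7/6, 0)

1. A_x = 7/6  [AD · CF = 847/6 ∩ AG · BE = 55]
2. A_y = 0  [AD · CF = 847/6 ∩ AG · BE = 55]
   → A = (7/6, 0)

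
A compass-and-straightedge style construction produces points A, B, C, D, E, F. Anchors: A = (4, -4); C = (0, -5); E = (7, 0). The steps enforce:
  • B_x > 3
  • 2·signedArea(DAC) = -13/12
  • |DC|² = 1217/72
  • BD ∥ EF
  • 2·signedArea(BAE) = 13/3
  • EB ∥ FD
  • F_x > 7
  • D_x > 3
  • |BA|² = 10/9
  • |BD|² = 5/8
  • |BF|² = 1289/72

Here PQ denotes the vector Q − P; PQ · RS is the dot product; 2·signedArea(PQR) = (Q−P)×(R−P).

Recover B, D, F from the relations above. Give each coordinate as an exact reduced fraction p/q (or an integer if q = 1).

B = (11/3, -3)
D = (47/12, -15/4)
F = (29/4, -3/4)

1. B_x = 11/3  [line -4·x + 3·y + 71/3 = 0 ∩ |BA|² = 10/9]
2. B_y = -3  [line -4·x + 3·y + 71/3 = 0 ∩ |BA|² = 10/9]
   → B = (11/3, -3)
3. D_x = 47/12  [line 1·x + -4·y + -227/12 = 0 ∩ |DC|² = 1217/72]
4. D_y = -15/4  [line 1·x + -4·y + -227/12 = 0 ∩ |DC|² = 1217/72]
   → D = (47/12, -15/4)
5. F_x = 29/4  [EB ∥ FD ∩ BD ∥ EF]
6. F_y = -3/4  [EB ∥ FD ∩ BD ∥ EF]
   → F = (29/4, -3/4)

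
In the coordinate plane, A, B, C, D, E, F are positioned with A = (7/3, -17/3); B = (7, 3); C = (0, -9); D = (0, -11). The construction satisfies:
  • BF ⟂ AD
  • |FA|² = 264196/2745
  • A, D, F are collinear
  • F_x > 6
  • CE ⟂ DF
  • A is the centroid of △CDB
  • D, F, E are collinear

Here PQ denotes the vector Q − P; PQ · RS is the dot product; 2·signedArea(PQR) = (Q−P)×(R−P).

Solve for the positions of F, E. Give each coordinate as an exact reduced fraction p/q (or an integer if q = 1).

1. F_x = 1911/305  [A, D, F are collinear ∩ BF ⟂ AD]
2. F_y = 1013/305  [A, D, F are collinear ∩ BF ⟂ AD]
   → F = (1911/305, 1013/305)
3. E_x = 224/305  [D, F, E are collinear ∩ CE ⟂ DF]
4. E_y = -2843/305  [D, F, E are collinear ∩ CE ⟂ DF]
   → E = (224/305, -2843/305)

E = (224/305, -2843/305)
F = (1911/305, 1013/305)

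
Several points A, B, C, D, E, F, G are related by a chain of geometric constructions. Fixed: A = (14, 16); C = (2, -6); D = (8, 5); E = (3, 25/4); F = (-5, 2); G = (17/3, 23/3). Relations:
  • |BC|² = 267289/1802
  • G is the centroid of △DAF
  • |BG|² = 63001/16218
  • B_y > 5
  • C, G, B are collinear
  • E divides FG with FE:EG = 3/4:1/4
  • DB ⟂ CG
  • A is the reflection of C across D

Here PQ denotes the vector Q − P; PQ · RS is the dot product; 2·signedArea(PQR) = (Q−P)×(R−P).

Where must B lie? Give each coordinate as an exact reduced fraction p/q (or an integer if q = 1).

B = (9291/1802, 10385/1802)

1. B_x = 9291/1802  [C, G, B are collinear ∩ DB ⟂ CG]
2. B_y = 10385/1802  [C, G, B are collinear ∩ DB ⟂ CG]
   → B = (9291/1802, 10385/1802)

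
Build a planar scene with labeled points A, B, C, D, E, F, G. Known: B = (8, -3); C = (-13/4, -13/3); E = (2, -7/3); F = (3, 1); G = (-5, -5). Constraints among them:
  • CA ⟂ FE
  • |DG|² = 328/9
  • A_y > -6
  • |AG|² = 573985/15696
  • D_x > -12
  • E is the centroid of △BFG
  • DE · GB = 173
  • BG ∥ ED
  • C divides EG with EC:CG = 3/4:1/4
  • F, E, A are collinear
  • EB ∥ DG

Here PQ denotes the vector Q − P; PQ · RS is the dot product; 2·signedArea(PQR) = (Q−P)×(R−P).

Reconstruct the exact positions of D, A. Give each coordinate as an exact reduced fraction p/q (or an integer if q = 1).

A = (443/436, -3671/654)
D = (-11, -13/3)

1. D_x = -11  [EB ∥ DG ∩ BG ∥ ED]
2. D_y = -13/3  [EB ∥ DG ∩ BG ∥ ED]
   → D = (-11, -13/3)
3. A_x = 443/436  [F, E, A are collinear ∩ CA ⟂ FE]
4. A_y = -3671/654  [F, E, A are collinear ∩ CA ⟂ FE]
   → A = (443/436, -3671/654)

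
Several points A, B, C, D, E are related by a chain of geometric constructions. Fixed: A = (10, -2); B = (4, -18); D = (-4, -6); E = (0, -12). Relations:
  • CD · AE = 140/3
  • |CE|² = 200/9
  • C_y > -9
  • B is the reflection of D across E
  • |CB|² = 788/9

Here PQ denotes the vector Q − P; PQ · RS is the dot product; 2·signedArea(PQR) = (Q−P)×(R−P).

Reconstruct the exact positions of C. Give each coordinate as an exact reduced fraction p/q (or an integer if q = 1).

1. C_x = 10/3  [line 10·x + 10·y + 160/3 = 0 ∩ |CB|² = 788/9]
2. C_y = -26/3  [line 10·x + 10·y + 160/3 = 0 ∩ |CB|² = 788/9]
   → C = (10/3, -26/3)

C = (10/3, -26/3)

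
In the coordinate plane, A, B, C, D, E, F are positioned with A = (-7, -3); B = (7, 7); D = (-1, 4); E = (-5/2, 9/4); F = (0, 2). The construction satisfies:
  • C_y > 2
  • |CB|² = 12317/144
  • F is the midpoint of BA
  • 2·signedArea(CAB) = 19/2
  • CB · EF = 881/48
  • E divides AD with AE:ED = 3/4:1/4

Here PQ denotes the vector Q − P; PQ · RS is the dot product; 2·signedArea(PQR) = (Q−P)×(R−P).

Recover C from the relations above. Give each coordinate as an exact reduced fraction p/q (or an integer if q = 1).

C = (-5/6, 25/12)

1. C_x = -5/6  [CB · EF = 881/48 ∩ 2·signedArea(CAB) = 19/2]
2. C_y = 25/12  [CB · EF = 881/48 ∩ 2·signedArea(CAB) = 19/2]
   → C = (-5/6, 25/12)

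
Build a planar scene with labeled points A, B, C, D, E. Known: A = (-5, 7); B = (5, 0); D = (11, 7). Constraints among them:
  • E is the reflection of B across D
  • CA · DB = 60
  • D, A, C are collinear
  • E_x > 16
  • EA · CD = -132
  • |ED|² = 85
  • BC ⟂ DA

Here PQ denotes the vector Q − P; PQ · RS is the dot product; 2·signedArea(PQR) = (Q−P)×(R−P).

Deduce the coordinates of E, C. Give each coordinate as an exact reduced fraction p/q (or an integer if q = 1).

1. E_x = 17  [E is the reflection of B across D]
2. E_y = 14  [E is the reflection of B across D]
   → E = (17, 14)
3. C_x = 5  [D, A, C are collinear ∩ BC ⟂ DA]
4. C_y = 7  [D, A, C are collinear ∩ BC ⟂ DA]
   → C = (5, 7)

C = (5, 7)
E = (17, 14)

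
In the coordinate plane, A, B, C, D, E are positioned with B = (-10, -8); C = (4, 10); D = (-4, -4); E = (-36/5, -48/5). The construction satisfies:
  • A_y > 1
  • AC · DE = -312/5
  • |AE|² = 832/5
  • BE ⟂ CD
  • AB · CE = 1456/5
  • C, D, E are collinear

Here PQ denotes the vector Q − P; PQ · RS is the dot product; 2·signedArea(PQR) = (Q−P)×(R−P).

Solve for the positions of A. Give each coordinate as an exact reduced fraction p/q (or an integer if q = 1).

1. A_x = -4/5  [line 16/5·x + 28/5·y + -32/5 = 0 ∩ |AE|² = 832/5]
2. A_y = 8/5  [line 16/5·x + 28/5·y + -32/5 = 0 ∩ |AE|² = 832/5]
   → A = (-4/5, 8/5)

A = (-4/5, 8/5)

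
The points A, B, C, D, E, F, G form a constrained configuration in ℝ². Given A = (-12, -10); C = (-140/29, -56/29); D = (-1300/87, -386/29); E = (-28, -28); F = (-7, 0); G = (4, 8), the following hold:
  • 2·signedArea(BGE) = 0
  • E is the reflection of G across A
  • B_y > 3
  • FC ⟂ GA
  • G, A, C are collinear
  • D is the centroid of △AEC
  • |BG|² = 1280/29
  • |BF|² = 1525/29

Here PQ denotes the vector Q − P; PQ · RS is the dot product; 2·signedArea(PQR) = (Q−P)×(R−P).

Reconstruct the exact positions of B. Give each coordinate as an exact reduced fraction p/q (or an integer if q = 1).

1. B_x = -12/29  [line 36·x + -32·y + 112 = 0 ∩ |BF|² = 1525/29]
2. B_y = 88/29  [line 36·x + -32·y + 112 = 0 ∩ |BF|² = 1525/29]
   → B = (-12/29, 88/29)

B = (-12/29, 88/29)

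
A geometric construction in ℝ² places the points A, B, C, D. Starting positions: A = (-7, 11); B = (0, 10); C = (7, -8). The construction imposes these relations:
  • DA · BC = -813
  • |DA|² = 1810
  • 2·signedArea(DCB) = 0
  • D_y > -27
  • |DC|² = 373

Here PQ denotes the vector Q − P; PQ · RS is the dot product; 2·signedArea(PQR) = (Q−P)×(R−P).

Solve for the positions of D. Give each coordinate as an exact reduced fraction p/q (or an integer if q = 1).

1. D_x = 14  [2·signedArea(DCB) = 0 ∩ DA · BC = -813]
2. D_y = -26  [2·signedArea(DCB) = 0 ∩ DA · BC = -813]
   → D = (14, -26)

D = (14, -26)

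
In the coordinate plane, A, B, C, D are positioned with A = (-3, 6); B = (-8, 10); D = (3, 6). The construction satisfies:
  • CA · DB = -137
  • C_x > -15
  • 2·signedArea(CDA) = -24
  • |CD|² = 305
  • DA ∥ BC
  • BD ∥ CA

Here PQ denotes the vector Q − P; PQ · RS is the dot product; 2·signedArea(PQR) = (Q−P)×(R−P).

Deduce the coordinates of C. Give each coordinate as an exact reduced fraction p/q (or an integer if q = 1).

1. C_x = -14  [BD ∥ CA ∩ DA ∥ BC]
2. C_y = 10  [BD ∥ CA ∩ DA ∥ BC]
   → C = (-14, 10)

C = (-14, 10)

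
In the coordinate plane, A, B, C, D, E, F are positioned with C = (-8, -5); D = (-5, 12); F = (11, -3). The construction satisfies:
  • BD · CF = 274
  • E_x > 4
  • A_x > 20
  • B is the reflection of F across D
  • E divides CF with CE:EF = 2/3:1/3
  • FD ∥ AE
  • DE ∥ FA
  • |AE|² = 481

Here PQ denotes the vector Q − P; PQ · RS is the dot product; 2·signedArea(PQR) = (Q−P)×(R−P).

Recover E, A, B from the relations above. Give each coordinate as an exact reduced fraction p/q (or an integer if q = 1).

1. E_x = 14/3  [E divides CF with CE:EF = 2/3:1/3]
2. E_y = -11/3  [E divides CF with CE:EF = 2/3:1/3]
   → E = (14/3, -11/3)
3. A_x = 62/3  [FD ∥ AE ∩ DE ∥ FA]
4. A_y = -56/3  [FD ∥ AE ∩ DE ∥ FA]
   → A = (62/3, -56/3)
5. B_x = -21  [B is the reflection of F across D]
6. B_y = 27  [B is the reflection of F across D]
   → B = (-21, 27)

A = (62/3, -56/3)
B = (-21, 27)
E = (14/3, -11/3)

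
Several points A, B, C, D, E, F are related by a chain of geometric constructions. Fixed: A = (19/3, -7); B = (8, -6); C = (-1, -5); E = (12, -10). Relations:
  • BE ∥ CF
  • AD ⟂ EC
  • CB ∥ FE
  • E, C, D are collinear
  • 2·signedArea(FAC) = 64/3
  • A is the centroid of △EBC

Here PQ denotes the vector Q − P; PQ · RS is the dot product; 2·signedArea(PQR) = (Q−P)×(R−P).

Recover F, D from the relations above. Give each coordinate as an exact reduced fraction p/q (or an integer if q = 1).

D = (1763/291, -2245/291)
F = (3, -9)

1. F_x = 3  [CB ∥ FE ∩ BE ∥ CF]
2. F_y = -9  [CB ∥ FE ∩ BE ∥ CF]
   → F = (3, -9)
3. D_x = 1763/291  [E, C, D are collinear ∩ AD ⟂ EC]
4. D_y = -2245/291  [E, C, D are collinear ∩ AD ⟂ EC]
   → D = (1763/291, -2245/291)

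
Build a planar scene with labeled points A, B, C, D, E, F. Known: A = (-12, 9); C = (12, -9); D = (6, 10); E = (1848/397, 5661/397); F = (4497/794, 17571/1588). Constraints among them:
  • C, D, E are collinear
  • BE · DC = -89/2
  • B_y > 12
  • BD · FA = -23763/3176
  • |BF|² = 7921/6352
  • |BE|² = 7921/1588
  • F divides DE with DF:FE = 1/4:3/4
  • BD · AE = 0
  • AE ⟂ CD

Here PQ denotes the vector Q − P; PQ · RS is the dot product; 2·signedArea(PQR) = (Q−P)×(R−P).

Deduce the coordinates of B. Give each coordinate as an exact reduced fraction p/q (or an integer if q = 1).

1. B_x = 2115/397  [BD · AE = 0 ∩ BE · DC = -89/2]
2. B_y = 9631/794  [BD · AE = 0 ∩ BE · DC = -89/2]
   → B = (2115/397, 9631/794)

B = (2115/397, 9631/794)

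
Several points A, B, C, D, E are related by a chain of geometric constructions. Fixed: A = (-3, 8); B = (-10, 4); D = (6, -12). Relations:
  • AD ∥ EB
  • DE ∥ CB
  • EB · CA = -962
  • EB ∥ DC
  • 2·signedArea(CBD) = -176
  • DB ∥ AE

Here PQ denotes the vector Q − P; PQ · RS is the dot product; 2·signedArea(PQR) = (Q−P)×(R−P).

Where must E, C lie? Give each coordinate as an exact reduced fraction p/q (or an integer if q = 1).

1. E_x = -19  [AD ∥ EB ∩ DB ∥ AE]
2. E_y = 24  [AD ∥ EB ∩ DB ∥ AE]
   → E = (-19, 24)
3. C_x = 15  [DE ∥ CB ∩ EB ∥ DC]
4. C_y = -32  [DE ∥ CB ∩ EB ∥ DC]
   → C = (15, -32)

C = (15, -32)
E = (-19, 24)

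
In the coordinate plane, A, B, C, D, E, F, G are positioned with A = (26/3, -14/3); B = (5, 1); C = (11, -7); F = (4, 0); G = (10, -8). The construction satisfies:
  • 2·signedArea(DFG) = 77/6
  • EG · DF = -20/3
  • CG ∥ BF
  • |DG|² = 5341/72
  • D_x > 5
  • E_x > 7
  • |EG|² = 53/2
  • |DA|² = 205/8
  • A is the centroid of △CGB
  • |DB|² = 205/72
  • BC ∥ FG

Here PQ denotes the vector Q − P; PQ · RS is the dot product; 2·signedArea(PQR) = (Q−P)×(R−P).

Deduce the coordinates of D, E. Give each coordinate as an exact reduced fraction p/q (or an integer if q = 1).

D = (71/12, -5/12)
E = (15/2, -7/2)

1. D_x = 71/12  [line 8·x + 6·y + -269/6 = 0 ∩ |DB|² = 205/72]
2. D_y = -5/12  [line 8·x + 6·y + -269/6 = 0 ∩ |DB|² = 205/72]
   → D = (71/12, -5/12)
3. E_x = 15/2  [line 23/12·x + -5/12·y + -95/6 = 0 ∩ |EG|² = 53/2]
4. E_y = -7/2  [line 23/12·x + -5/12·y + -95/6 = 0 ∩ |EG|² = 53/2]
   → E = (15/2, -7/2)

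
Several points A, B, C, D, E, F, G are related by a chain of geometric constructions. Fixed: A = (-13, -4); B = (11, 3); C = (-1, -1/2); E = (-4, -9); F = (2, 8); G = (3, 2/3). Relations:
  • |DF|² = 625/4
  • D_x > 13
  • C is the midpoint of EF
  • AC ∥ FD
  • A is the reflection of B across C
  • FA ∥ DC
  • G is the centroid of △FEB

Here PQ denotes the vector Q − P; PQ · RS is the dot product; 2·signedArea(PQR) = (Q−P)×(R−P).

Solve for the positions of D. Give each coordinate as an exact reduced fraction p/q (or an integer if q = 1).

D = (14, 23/2)

1. D_x = 14  [FA ∥ DC ∩ AC ∥ FD]
2. D_y = 23/2  [FA ∥ DC ∩ AC ∥ FD]
   → D = (14, 23/2)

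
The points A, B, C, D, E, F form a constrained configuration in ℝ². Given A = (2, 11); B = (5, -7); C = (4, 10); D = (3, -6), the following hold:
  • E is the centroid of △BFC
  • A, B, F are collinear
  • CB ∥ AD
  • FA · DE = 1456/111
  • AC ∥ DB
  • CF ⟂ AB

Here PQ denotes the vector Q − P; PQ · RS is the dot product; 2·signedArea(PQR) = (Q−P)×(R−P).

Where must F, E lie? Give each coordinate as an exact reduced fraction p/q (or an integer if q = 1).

1. F_x = 82/37  [A, B, F are collinear ∩ CF ⟂ AB]
2. F_y = 359/37  [A, B, F are collinear ∩ CF ⟂ AB]
   → F = (82/37, 359/37)
3. E_x = 415/111  [E is the centroid of △BFC]
4. E_y = 470/111  [E is the centroid of △BFC]
   → E = (415/111, 470/111)

E = (415/111, 470/111)
F = (82/37, 359/37)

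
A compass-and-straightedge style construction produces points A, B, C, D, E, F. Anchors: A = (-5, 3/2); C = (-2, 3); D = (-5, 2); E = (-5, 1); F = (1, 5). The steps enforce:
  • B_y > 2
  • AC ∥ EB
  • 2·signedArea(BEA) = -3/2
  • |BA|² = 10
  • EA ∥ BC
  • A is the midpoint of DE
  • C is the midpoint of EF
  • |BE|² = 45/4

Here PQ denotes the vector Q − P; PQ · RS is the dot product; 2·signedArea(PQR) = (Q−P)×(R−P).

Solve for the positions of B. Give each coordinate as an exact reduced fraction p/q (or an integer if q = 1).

B = (-2, 5/2)

1. B_x = -2  [EA ∥ BC ∩ AC ∥ EB]
2. B_y = 5/2  [EA ∥ BC ∩ AC ∥ EB]
   → B = (-2, 5/2)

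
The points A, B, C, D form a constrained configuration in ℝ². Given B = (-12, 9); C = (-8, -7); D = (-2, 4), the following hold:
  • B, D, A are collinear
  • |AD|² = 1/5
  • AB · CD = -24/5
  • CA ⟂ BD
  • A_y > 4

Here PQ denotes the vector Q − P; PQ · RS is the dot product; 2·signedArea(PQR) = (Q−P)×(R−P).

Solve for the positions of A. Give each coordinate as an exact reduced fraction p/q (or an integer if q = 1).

1. A_x = -12/5  [B, D, A are collinear ∩ CA ⟂ BD]
2. A_y = 21/5  [B, D, A are collinear ∩ CA ⟂ BD]
   → A = (-12/5, 21/5)

A = (-12/5, 21/5)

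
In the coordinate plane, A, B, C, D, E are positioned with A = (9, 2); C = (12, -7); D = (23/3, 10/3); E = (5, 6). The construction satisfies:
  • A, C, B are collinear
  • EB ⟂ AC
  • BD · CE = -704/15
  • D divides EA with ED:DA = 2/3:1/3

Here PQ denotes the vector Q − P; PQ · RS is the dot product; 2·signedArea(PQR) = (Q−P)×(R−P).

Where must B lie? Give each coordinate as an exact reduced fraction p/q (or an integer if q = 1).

B = (37/5, 34/5)

1. B_x = 37/5  [A, C, B are collinear ∩ EB ⟂ AC]
2. B_y = 34/5  [A, C, B are collinear ∩ EB ⟂ AC]
   → B = (37/5, 34/5)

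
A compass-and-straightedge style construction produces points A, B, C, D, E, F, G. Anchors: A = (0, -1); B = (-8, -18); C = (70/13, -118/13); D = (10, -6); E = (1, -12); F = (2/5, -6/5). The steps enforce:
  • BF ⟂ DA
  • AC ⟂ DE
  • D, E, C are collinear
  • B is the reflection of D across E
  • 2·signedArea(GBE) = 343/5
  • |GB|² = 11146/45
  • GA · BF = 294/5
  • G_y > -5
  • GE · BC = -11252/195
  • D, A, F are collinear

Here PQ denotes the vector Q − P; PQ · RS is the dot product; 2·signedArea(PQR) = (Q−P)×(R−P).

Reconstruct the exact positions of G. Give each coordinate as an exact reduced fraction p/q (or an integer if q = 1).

1. G_x = 7/15  [2·signedArea(GBE) = 343/5 ∩ GE · BC = -11252/195]
2. G_y = -71/15  [2·signedArea(GBE) = 343/5 ∩ GE · BC = -11252/195]
   → G = (7/15, -71/15)

G = (7/15, -71/15)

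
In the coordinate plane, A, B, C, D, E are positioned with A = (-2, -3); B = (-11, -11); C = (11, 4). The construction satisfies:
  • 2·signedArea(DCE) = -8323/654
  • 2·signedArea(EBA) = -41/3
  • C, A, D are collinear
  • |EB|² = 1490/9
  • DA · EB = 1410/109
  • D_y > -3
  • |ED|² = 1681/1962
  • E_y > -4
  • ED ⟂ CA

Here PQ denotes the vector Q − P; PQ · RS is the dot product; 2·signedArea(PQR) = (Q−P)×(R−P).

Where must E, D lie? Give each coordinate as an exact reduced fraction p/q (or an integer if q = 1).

D = (-241/218, -549/218)
E = (-2/3, -10/3)

1. E_x = -2/3  [line -8·x + 9·y + 74/3 = 0 ∩ |EB|² = 1490/9]
2. E_y = -10/3  [line -8·x + 9·y + 74/3 = 0 ∩ |EB|² = 1490/9]
   → E = (-2/3, -10/3)
3. D_x = -241/218  [C, A, D are collinear ∩ ED ⟂ CA]
4. D_y = -549/218  [C, A, D are collinear ∩ ED ⟂ CA]
   → D = (-241/218, -549/218)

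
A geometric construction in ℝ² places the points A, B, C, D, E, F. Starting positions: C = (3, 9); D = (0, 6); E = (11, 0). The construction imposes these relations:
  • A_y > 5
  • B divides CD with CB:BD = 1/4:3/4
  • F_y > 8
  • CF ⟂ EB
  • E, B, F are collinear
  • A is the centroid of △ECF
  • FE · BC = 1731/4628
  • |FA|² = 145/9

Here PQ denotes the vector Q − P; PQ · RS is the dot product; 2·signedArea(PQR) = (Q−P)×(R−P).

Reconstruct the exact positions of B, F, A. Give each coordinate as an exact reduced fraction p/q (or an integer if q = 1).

1. B_x = 9/4  [B divides CD with CB:BD = 1/4:3/4]
2. B_y = 33/4  [B divides CD with CB:BD = 1/4:3/4]
   → B = (9/4, 33/4)
3. F_x = 5259/2314  [E, B, F are collinear ∩ CF ⟂ EB]
4. F_y = 19041/2314  [E, B, F are collinear ∩ CF ⟂ EB]
   → F = (5259/2314, 19041/2314)
5. A_x = 37655/6942  [A is the centroid of △ECF]
6. A_y = 13289/2314  [A is the centroid of △ECF]
   → A = (37655/6942, 13289/2314)

A = (37655/6942, 13289/2314)
B = (9/4, 33/4)
F = (5259/2314, 19041/2314)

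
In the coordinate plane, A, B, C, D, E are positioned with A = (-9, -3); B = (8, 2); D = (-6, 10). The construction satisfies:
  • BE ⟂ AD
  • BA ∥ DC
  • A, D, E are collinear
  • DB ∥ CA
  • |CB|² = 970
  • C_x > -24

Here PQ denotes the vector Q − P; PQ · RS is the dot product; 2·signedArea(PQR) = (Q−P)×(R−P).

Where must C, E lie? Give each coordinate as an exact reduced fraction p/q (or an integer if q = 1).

C = (-23, 5)
E = (-627/89, 487/89)

1. C_x = -23  [DB ∥ CA ∩ BA ∥ DC]
2. C_y = 5  [DB ∥ CA ∩ BA ∥ DC]
   → C = (-23, 5)
3. E_x = -627/89  [A, D, E are collinear ∩ BE ⟂ AD]
4. E_y = 487/89  [A, D, E are collinear ∩ BE ⟂ AD]
   → E = (-627/89, 487/89)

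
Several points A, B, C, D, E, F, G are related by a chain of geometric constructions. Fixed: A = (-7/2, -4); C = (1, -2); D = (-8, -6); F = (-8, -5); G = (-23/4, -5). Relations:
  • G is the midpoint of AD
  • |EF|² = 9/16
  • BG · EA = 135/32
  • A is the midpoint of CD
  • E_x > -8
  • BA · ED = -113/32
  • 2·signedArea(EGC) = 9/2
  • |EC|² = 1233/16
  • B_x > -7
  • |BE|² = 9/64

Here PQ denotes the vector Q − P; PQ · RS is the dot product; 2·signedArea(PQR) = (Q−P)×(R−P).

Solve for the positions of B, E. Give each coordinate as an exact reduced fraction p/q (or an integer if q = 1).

B = (-55/8, -5)
E = (-29/4, -5)

1. E_x = -29/4  [line -3·x + 27/4·y + 12 = 0 ∩ |EF|² = 9/16]
2. E_y = -5  [line -3·x + 27/4·y + 12 = 0 ∩ |EF|² = 9/16]
   → E = (-29/4, -5)
3. B_x = -55/8  [BA · ED = -113/32 ∩ BG · EA = 135/32]
4. B_y = -5  [BA · ED = -113/32 ∩ BG · EA = 135/32]
   → B = (-55/8, -5)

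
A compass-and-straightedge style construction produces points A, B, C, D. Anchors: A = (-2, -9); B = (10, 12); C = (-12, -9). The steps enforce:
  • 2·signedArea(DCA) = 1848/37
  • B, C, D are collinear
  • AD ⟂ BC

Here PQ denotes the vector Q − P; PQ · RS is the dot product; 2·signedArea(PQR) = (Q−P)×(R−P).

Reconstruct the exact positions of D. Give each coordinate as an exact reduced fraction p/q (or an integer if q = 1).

D = (-1252/185, -741/185)

1. D_x = -1252/185  [B, C, D are collinear ∩ AD ⟂ BC]
2. D_y = -741/185  [B, C, D are collinear ∩ AD ⟂ BC]
   → D = (-1252/185, -741/185)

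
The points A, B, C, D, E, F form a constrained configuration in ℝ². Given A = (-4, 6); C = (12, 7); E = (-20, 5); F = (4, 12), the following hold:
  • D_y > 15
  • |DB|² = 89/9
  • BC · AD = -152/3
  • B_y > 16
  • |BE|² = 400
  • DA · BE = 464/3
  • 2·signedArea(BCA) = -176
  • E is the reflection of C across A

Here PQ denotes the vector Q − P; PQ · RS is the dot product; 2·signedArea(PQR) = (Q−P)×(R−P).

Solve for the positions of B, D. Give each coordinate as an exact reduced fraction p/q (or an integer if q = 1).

1. B_x = -4  [line 1·x + -16·y + 276 = 0 ∩ |BE|² = 400]
2. B_y = 17  [line 1·x + -16·y + 276 = 0 ∩ |BE|² = 400]
   → B = (-4, 17)
3. D_x = -4/3  [BC · AD = -152/3 ∩ DA · BE = 464/3]
4. D_y = 46/3  [BC · AD = -152/3 ∩ DA · BE = 464/3]
   → D = (-4/3, 46/3)

B = (-4, 17)
D = (-4/3, 46/3)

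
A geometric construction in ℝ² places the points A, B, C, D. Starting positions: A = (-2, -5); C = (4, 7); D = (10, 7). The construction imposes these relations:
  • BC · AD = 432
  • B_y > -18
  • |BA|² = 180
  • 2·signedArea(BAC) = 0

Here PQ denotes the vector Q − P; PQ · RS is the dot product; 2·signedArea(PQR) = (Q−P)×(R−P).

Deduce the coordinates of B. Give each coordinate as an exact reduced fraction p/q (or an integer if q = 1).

1. B_x = -8  [2·signedArea(BAC) = 0 ∩ BC · AD = 432]
2. B_y = -17  [2·signedArea(BAC) = 0 ∩ BC · AD = 432]
   → B = (-8, -17)

B = (-8, -17)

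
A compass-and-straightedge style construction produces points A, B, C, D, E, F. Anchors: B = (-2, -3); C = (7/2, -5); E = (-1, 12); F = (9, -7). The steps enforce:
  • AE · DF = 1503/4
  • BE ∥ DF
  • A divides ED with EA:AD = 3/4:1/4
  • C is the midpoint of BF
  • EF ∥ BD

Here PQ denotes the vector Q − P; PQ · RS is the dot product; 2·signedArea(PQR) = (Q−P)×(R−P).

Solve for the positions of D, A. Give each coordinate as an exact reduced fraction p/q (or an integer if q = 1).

A = (23/4, -27/2)
D = (8, -22)

1. D_x = 8  [BE ∥ DF ∩ EF ∥ BD]
2. D_y = -22  [BE ∥ DF ∩ EF ∥ BD]
   → D = (8, -22)
3. A_x = 23/4  [A divides ED with EA:AD = 3/4:1/4]
4. A_y = -27/2  [A divides ED with EA:AD = 3/4:1/4]
   → A = (23/4, -27/2)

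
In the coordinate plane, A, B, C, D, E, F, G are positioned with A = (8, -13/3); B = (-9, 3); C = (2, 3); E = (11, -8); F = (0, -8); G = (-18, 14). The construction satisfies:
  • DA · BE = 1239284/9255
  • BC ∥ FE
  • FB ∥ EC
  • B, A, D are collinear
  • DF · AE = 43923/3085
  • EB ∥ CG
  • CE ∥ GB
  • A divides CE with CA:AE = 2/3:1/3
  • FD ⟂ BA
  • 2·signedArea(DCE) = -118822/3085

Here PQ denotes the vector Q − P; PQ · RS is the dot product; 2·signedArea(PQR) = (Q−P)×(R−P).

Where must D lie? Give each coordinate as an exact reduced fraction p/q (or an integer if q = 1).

D = (7986/3085, -6167/3085)

1. D_x = 7986/3085  [B, A, D are collinear ∩ FD ⟂ BA]
2. D_y = -6167/3085  [B, A, D are collinear ∩ FD ⟂ BA]
   → D = (7986/3085, -6167/3085)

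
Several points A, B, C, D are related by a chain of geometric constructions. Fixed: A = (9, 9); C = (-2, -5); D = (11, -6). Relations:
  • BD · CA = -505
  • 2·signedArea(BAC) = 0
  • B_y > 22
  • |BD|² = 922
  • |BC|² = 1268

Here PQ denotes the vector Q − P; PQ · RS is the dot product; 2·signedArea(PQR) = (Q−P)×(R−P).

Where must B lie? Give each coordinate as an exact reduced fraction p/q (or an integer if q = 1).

B = (20, 23)

1. B_x = 20  [2·signedArea(BAC) = 0 ∩ BD · CA = -505]
2. B_y = 23  [2·signedArea(BAC) = 0 ∩ BD · CA = -505]
   → B = (20, 23)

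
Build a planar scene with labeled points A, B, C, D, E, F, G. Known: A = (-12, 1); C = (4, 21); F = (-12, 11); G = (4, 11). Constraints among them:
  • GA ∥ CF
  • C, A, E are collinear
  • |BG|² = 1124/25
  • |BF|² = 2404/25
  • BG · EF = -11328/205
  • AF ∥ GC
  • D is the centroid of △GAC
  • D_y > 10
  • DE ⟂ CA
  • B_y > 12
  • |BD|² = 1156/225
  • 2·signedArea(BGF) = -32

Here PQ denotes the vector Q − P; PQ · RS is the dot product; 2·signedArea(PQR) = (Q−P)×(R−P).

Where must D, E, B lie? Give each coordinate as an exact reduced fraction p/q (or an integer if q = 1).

B = (-12/5, 13)
D = (-4/3, 11)
E = (-364/123, 1513/123)

1. D_x = -4/3  [D is the centroid of △GAC]
2. D_y = 11  [D is the centroid of △GAC]
   → D = (-4/3, 11)
3. E_x = -364/123  [C, A, E are collinear ∩ DE ⟂ CA]
4. E_y = 1513/123  [C, A, E are collinear ∩ DE ⟂ CA]
   → E = (-364/123, 1513/123)
5. B_x = -12/5  [2·signedArea(BGF) = -32 ∩ BG · EF = -11328/205]
6. B_y = 13  [2·signedArea(BGF) = -32 ∩ BG · EF = -11328/205]
   → B = (-12/5, 13)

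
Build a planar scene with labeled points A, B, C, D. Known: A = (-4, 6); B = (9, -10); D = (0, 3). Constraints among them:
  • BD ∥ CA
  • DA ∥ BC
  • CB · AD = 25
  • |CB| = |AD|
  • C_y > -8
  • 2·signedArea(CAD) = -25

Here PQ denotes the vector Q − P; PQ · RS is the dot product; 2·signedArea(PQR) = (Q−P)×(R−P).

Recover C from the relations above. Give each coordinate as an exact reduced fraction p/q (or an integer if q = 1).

C = (5, -7)

1. C_x = 5  [BD ∥ CA ∩ DA ∥ BC]
2. C_y = -7  [BD ∥ CA ∩ DA ∥ BC]
   → C = (5, -7)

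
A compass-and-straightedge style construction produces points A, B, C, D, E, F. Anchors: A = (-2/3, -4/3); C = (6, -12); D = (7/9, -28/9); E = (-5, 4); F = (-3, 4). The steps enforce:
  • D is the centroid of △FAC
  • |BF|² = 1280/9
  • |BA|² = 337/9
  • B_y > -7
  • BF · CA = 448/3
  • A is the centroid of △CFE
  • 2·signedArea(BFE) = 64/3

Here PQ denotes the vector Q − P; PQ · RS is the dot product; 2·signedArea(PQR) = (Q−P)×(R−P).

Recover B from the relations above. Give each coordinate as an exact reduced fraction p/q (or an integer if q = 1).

1. B_x = 7/3  [BF · CA = 448/3 ∩ 2·signedArea(BFE) = 64/3]
2. B_y = -20/3  [BF · CA = 448/3 ∩ 2·signedArea(BFE) = 64/3]
   → B = (7/3, -20/3)

B = (7/3, -20/3)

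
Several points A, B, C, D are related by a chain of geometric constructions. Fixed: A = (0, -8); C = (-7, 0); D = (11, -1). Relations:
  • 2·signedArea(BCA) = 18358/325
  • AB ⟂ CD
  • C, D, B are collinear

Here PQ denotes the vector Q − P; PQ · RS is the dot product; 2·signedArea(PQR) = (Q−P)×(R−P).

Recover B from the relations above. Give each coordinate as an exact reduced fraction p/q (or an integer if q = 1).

B = (137/325, -134/325)

1. B_x = 137/325  [C, D, B are collinear ∩ AB ⟂ CD]
2. B_y = -134/325  [C, D, B are collinear ∩ AB ⟂ CD]
   → B = (137/325, -134/325)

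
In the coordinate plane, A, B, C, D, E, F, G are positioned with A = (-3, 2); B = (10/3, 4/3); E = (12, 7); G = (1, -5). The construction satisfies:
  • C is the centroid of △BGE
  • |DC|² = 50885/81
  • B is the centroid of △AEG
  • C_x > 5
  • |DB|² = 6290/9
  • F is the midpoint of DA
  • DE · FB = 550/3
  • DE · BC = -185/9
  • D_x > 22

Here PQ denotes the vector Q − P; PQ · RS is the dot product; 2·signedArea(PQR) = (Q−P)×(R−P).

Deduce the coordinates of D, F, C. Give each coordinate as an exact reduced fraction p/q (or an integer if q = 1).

1. C_x = 49/9  [C is the centroid of △BGE]
2. C_y = 10/9  [C is the centroid of △BGE]
   → C = (49/9, 10/9)
3. D_x = 23  [line -19/9·x + 2/9·y + 133/3 = 0 ∩ |DC|² = 50885/81]
4. D_y = 19  [line -19/9·x + 2/9·y + 133/3 = 0 ∩ |DC|² = 50885/81]
   → D = (23, 19)
5. F_x = 10  [F is the midpoint of DA]
6. F_y = 21/2  [F is the midpoint of DA]
   → F = (10, 21/2)

C = (49/9, 10/9)
D = (23, 19)
F = (10, 21/2)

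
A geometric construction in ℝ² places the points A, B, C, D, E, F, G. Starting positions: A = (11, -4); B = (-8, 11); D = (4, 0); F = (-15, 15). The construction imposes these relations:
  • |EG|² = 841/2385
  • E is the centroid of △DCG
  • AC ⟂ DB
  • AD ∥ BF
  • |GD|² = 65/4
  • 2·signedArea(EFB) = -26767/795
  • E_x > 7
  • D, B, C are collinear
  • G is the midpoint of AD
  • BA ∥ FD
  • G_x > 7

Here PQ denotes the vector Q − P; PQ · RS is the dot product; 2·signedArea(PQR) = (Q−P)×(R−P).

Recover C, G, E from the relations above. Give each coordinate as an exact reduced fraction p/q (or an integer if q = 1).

1. C_x = 2596/265  [D, B, C are collinear ∩ AC ⟂ DB]
2. C_y = -1408/265  [D, B, C are collinear ∩ AC ⟂ DB]
   → C = (2596/265, -1408/265)
3. G_x = 15/2  [G is the midpoint of AD]
4. G_y = -2  [G is the midpoint of AD]
   → G = (15/2, -2)
5. E_x = 11287/1590  [E is the centroid of △DCG]
6. E_y = -646/265  [E is the centroid of △DCG]
   → E = (11287/1590, -646/265)

C = (2596/265, -1408/265)
E = (11287/1590, -646/265)
G = (15/2, -2)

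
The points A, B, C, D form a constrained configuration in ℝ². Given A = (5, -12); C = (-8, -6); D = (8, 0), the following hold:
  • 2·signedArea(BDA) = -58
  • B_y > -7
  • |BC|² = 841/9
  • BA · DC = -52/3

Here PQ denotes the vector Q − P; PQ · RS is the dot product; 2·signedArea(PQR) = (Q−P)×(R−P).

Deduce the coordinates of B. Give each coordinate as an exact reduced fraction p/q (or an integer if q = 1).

1. B_x = 5/3  [2·signedArea(BDA) = -58 ∩ BA · DC = -52/3]
2. B_y = -6  [2·signedArea(BDA) = -58 ∩ BA · DC = -52/3]
   → B = (5/3, -6)

B = (5/3, -6)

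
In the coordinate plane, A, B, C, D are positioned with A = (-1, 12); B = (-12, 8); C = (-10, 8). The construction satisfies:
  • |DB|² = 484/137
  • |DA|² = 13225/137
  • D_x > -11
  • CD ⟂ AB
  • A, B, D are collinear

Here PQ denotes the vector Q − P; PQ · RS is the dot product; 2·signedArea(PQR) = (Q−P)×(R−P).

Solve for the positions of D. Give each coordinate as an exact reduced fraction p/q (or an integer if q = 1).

1. D_x = -1402/137  [A, B, D are collinear ∩ CD ⟂ AB]
2. D_y = 1184/137  [A, B, D are collinear ∩ CD ⟂ AB]
   → D = (-1402/137, 1184/137)

D = (-1402/137, 1184/137)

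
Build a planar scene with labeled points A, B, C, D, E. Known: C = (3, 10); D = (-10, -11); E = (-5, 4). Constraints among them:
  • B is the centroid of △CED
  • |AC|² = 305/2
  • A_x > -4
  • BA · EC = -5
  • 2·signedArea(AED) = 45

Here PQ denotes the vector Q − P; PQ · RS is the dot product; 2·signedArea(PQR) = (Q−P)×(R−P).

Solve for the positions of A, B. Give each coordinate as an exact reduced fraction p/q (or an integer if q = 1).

A = (-7/2, -1/2)
B = (-4, 1)

1. B_x = -4  [B is the centroid of △CED]
2. B_y = 1  [B is the centroid of △CED]
   → B = (-4, 1)
3. A_x = -7/2  [2·signedArea(AED) = 45 ∩ BA · EC = -5]
4. A_y = -1/2  [2·signedArea(AED) = 45 ∩ BA · EC = -5]
   → A = (-7/2, -1/2)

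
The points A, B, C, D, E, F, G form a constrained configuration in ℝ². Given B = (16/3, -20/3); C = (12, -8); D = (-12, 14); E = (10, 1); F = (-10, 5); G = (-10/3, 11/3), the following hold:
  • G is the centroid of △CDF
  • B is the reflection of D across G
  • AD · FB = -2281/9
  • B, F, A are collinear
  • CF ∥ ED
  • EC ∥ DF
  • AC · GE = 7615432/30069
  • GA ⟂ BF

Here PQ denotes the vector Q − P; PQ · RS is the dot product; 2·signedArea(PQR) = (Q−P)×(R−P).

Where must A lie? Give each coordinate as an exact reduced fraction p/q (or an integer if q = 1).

A = (-51470/10023, 13015/10023)

1. A_x = -51470/10023  [B, F, A are collinear ∩ GA ⟂ BF]
2. A_y = 13015/10023  [B, F, A are collinear ∩ GA ⟂ BF]
   → A = (-51470/10023, 13015/10023)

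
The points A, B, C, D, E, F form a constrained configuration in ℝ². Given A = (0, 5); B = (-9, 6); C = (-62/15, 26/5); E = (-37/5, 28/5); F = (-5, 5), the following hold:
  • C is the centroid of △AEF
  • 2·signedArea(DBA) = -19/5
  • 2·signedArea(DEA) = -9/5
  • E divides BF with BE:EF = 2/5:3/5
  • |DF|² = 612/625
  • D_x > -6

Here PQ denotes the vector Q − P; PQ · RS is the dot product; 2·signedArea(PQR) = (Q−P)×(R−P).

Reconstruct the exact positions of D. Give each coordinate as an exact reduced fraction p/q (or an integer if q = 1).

D = (-149/25, 131/25)

1. D_x = -149/25  [2·signedArea(DEA) = -9/5 ∩ 2·signedArea(DBA) = -19/5]
2. D_y = 131/25  [2·signedArea(DEA) = -9/5 ∩ 2·signedArea(DBA) = -19/5]
   → D = (-149/25, 131/25)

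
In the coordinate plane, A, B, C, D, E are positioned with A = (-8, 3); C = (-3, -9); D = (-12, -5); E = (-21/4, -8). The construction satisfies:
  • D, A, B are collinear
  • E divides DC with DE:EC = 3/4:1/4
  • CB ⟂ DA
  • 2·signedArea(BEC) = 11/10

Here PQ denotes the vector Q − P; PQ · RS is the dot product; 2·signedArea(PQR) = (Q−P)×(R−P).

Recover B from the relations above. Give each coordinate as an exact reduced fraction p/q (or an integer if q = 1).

B = (-59/5, -23/5)

1. B_x = -59/5  [D, A, B are collinear ∩ CB ⟂ DA]
2. B_y = -23/5  [D, A, B are collinear ∩ CB ⟂ DA]
   → B = (-59/5, -23/5)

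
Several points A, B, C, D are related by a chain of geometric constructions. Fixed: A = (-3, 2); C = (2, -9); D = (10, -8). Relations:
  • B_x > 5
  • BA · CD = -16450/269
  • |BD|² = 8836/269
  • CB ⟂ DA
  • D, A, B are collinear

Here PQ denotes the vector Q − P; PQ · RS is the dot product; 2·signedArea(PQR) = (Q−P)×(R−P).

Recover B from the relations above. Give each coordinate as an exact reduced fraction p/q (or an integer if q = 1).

1. B_x = 1468/269  [D, A, B are collinear ∩ CB ⟂ DA]
2. B_y = -1212/269  [D, A, B are collinear ∩ CB ⟂ DA]
   → B = (1468/269, -1212/269)

B = (1468/269, -1212/269)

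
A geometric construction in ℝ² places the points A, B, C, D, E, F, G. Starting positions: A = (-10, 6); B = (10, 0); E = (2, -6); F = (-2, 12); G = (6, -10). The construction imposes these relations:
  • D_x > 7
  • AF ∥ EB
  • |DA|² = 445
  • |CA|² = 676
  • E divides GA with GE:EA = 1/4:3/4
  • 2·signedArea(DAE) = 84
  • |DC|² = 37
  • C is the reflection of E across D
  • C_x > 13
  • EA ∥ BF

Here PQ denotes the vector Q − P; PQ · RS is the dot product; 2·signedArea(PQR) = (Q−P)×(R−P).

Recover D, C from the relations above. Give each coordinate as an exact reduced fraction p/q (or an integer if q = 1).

C = (14, -4)
D = (8, -5)

1. D_x = 8  [line 12·x + 12·y + -36 = 0 ∩ |DA|² = 445]
2. D_y = -5  [line 12·x + 12·y + -36 = 0 ∩ |DA|² = 445]
   → D = (8, -5)
3. C_x = 14  [C is the reflection of E across D]
4. C_y = -4  [C is the reflection of E across D]
   → C = (14, -4)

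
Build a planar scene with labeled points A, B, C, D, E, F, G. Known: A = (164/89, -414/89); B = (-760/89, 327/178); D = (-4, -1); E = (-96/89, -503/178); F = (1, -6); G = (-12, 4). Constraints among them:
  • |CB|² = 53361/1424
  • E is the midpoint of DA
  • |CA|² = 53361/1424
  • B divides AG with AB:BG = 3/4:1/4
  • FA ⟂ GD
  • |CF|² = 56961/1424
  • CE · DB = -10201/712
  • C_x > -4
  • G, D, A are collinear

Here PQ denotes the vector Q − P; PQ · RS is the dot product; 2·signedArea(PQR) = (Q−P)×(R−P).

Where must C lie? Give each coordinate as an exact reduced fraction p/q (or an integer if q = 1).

C = (-298/89, -501/356)

1. C_x = -298/89  [line 404/89·x + -505/178·y + 7979/712 = 0 ∩ |CF|² = 56961/1424]
2. C_y = -501/356  [line 404/89·x + -505/178·y + 7979/712 = 0 ∩ |CF|² = 56961/1424]
   → C = (-298/89, -501/356)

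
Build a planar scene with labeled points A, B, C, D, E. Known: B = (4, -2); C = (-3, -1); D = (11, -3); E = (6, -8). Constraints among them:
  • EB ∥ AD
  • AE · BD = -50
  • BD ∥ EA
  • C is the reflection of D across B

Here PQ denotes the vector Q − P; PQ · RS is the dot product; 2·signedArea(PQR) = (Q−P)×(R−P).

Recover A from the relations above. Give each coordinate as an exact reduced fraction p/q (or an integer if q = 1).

1. A_x = 13  [EB ∥ AD ∩ BD ∥ EA]
2. A_y = -9  [EB ∥ AD ∩ BD ∥ EA]
   → A = (13, -9)

A = (13, -9)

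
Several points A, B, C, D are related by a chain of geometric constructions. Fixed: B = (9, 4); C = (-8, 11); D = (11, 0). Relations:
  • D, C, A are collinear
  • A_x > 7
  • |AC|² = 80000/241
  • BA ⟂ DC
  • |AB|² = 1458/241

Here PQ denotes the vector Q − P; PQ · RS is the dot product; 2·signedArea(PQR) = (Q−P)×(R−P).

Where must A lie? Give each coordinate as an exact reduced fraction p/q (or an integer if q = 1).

A = (1872/241, 451/241)

1. A_x = 1872/241  [D, C, A are collinear ∩ BA ⟂ DC]
2. A_y = 451/241  [D, C, A are collinear ∩ BA ⟂ DC]
   → A = (1872/241, 451/241)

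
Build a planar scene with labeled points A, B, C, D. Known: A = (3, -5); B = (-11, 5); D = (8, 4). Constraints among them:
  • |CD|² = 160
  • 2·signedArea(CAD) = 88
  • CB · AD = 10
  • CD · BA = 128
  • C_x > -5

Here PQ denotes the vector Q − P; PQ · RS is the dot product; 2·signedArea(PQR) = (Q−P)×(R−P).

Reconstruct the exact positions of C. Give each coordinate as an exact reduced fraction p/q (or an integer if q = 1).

C = (-4, 0)

1. C_x = -4  [2·signedArea(CAD) = 88 ∩ CD · BA = 128]
2. C_y = 0  [2·signedArea(CAD) = 88 ∩ CD · BA = 128]
   → C = (-4, 0)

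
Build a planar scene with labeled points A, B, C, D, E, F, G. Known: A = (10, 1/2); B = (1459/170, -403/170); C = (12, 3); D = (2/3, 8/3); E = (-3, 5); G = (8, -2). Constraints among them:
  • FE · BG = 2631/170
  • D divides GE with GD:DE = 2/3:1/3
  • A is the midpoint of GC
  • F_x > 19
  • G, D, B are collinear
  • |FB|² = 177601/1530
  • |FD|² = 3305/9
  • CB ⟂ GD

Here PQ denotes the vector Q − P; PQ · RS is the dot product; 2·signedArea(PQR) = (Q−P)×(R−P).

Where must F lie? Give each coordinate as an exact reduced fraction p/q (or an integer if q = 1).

F = (58/3, -5/3)

1. F_x = 58/3  [line 99/170·x + -63/170·y + -2019/170 = 0 ∩ |FB|² = 177601/1530]
2. F_y = -5/3  [line 99/170·x + -63/170·y + -2019/170 = 0 ∩ |FB|² = 177601/1530]
   → F = (58/3, -5/3)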